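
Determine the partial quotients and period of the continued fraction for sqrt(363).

[19; (19, 38)]

Write x_i = (sqrt(363) + m_i)/d_i with (m_0, d_0) = (0, 1). a_0 = floor(sqrt(363)) = 19, since 19^2 = 361 <= 363 < 400 = 20^2.
Iterate m_{i+1} = d_i*a_i - m_i, d_{i+1} = (363 - m_{i+1}^2)/d_i, a_{i+1} = floor((a_0 + m_{i+1})/d_{i+1}):
  m_1 = 1*19 - 0 = 19, d_1 = (363 - 19^2)/1 = 2/1 = 2, a_1 = floor((19 + 19)/2) = 19.
  m_2 = 2*19 - 19 = 19, d_2 = (363 - 19^2)/2 = 2/2 = 1, a_2 = floor((19 + 19)/1) = 38.
  m_3 = 1*38 - 19 = 19, d_3 = (363 - 19^2)/1 = 2/1 = 2: (m_3, d_3) = (m_1, d_1) = (19, 2), so from here the quotients repeat a_1, a_2; the period length is 2.
Hence the expansion of sqrt(363) is a_0 = 19 followed by the repeating block 19, 38 (period 2).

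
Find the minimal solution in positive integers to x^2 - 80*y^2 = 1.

(x, y) = (9, 1)

First expand sqrt(80) as a continued fraction. With x_i = (sqrt(80) + m_i)/d_i and (m_0, d_0) = (0, 1): a_0 = floor(sqrt(80)) = 8, since 8^2 = 64 <= 80 < 81 = 9^2.
Iterate m_{i+1} = d_i*a_i - m_i, d_{i+1} = (80 - m_{i+1}^2)/d_i, a_{i+1} = floor((a_0 + m_{i+1})/d_{i+1}):
  m_1 = 1*8 - 0 = 8, d_1 = (80 - 8^2)/1 = 16/1 = 16, a_1 = floor((8 + 8)/16) = 1.
  m_2 = 16*1 - 8 = 8, d_2 = (80 - 8^2)/16 = 16/16 = 1, a_2 = floor((8 + 8)/1) = 16.
  m_3 = 1*16 - 8 = 8, d_3 = (80 - 8^2)/1 = 16/1 = 16: (m_3, d_3) = (m_1, d_1) = (8, 16), so from here the quotients repeat a_1, a_2; the period length is 2.
So sqrt(80) = [8; (1, 16)] with period length k = 2.
k is even, so the fundamental solution of x^2 - 80y^2 = 1 is (p_{k-1}, q_{k-1}) = (p_1, q_1); compute convergents through index 1.
Convergents (p_i = a_i*p_{i-1} + p_{i-2}, q_i = a_i*q_{i-1} + q_{i-2} with p_{-2}=0, p_{-1}=1, q_{-2}=1, q_{-1}=0):
  i=0: a_0=8, p_0 = 8*1 + 0 = 8, q_0 = 8*0 + 1 = 1.
  i=1: a_1=1, p_1 = 1*8 + 1 = 9, q_1 = 1*1 + 0 = 1.
Check: 9^2 - 80*1^2 = 81 - 80 = 1, so (x, y) = (9, 1) solves the equation, and by the theorem it is the least positive solution.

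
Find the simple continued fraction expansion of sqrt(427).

[20; (1, 1, 1, 40)]

Write x_i = (sqrt(427) + m_i)/d_i with (m_0, d_0) = (0, 1). a_0 = floor(sqrt(427)) = 20, since 20^2 = 400 <= 427 < 441 = 21^2.
Iterate m_{i+1} = d_i*a_i - m_i, d_{i+1} = (427 - m_{i+1}^2)/d_i, a_{i+1} = floor((a_0 + m_{i+1})/d_{i+1}):
  m_1 = 1*20 - 0 = 20, d_1 = (427 - 20^2)/1 = 27/1 = 27, a_1 = floor((20 + 20)/27) = 1.
  m_2 = 27*1 - 20 = 7, d_2 = (427 - 7^2)/27 = 378/27 = 14, a_2 = floor((20 + 7)/14) = 1.
  m_3 = 14*1 - 7 = 7, d_3 = (427 - 7^2)/14 = 378/14 = 27, a_3 = floor((20 + 7)/27) = 1.
  m_4 = 27*1 - 7 = 20, d_4 = (427 - 20^2)/27 = 27/27 = 1, a_4 = floor((20 + 20)/1) = 40.
  m_5 = 1*40 - 20 = 20, d_5 = (427 - 20^2)/1 = 27/1 = 27: (m_5, d_5) = (m_1, d_1) = (20, 27), so from here the quotients repeat a_1, ..., a_4; the period length is 4.
Hence the expansion of sqrt(427) is a_0 = 20 followed by the repeating block 1, 1, 1, 40 (period 4).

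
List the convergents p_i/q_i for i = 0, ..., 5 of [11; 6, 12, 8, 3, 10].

Using the convergent recurrence p_i = a_i*p_{i-1} + p_{i-2}, q_i = a_i*q_{i-1} + q_{i-2} with p_{-2}=0, p_{-1}=1, q_{-2}=1, q_{-1}=0:
  i=0: a_0=11, p_0 = 11*1 + 0 = 11, q_0 = 11*0 + 1 = 1.
  i=1: a_1=6, p_1 = 6*11 + 1 = 67, q_1 = 6*1 + 0 = 6.
  i=2: a_2=12, p_2 = 12*67 + 11 = 815, q_2 = 12*6 + 1 = 73.
  i=3: a_3=8, p_3 = 8*815 + 67 = 6587, q_3 = 8*73 + 6 = 590.
  i=4: a_4=3, p_4 = 3*6587 + 815 = 20576, q_4 = 3*590 + 73 = 1843.
  i=5: a_5=10, p_5 = 10*20576 + 6587 = 212347, q_5 = 10*1843 + 590 = 19020.

11/1, 67/6, 815/73, 6587/590, 20576/1843, 212347/19020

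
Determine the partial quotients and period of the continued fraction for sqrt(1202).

Write x_i = (sqrt(1202) + m_i)/d_i with (m_0, d_0) = (0, 1). a_0 = floor(sqrt(1202)) = 34, since 34^2 = 1156 <= 1202 < 1225 = 35^2.
Iterate m_{i+1} = d_i*a_i - m_i, d_{i+1} = (1202 - m_{i+1}^2)/d_i, a_{i+1} = floor((a_0 + m_{i+1})/d_{i+1}):
  m_1 = 1*34 - 0 = 34, d_1 = (1202 - 34^2)/1 = 46/1 = 46, a_1 = floor((34 + 34)/46) = 1.
  m_2 = 46*1 - 34 = 12, d_2 = (1202 - 12^2)/46 = 1058/46 = 23, a_2 = floor((34 + 12)/23) = 2.
  m_3 = 23*2 - 12 = 34, d_3 = (1202 - 34^2)/23 = 46/23 = 2, a_3 = floor((34 + 34)/2) = 34.
  m_4 = 2*34 - 34 = 34, d_4 = (1202 - 34^2)/2 = 46/2 = 23, a_4 = floor((34 + 34)/23) = 2.
  m_5 = 23*2 - 34 = 12, d_5 = (1202 - 12^2)/23 = 1058/23 = 46, a_5 = floor((34 + 12)/46) = 1.
  m_6 = 46*1 - 12 = 34, d_6 = (1202 - 34^2)/46 = 46/46 = 1, a_6 = floor((34 + 34)/1) = 68.
  m_7 = 1*68 - 34 = 34, d_7 = (1202 - 34^2)/1 = 46/1 = 46: (m_7, d_7) = (m_1, d_1) = (34, 46), so from here the quotients repeat a_1, ..., a_6; the period length is 6.
Hence the expansion of sqrt(1202) is a_0 = 34 followed by the repeating block 1, 2, 34, 2, 1, 68 (period 6).

[34; (1, 2, 34, 2, 1, 68)]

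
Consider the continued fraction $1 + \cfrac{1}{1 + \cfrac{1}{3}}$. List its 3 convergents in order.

1/1, 2/1, 7/4

Using the convergent recurrence p_i = a_i*p_{i-1} + p_{i-2}, q_i = a_i*q_{i-1} + q_{i-2} with p_{-2}=0, p_{-1}=1, q_{-2}=1, q_{-1}=0:
  i=0: a_0=1, p_0 = 1*1 + 0 = 1, q_0 = 1*0 + 1 = 1.
  i=1: a_1=1, p_1 = 1*1 + 1 = 2, q_1 = 1*1 + 0 = 1.
  i=2: a_2=3, p_2 = 3*2 + 1 = 7, q_2 = 3*1 + 1 = 4.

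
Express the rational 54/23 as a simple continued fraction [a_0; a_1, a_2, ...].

[2; 2, 1, 7]

Run the Euclidean algorithm on 54 and 23; the successive quotients are the partial quotients a_0, a_1, ... (each step inverts the fractional part left over by the previous one):
  54 = 2*23 + 8, so a_0 = 2.
  23 = 2*8 + 7, so a_1 = 2.
  8 = 1*7 + 1, so a_2 = 1.
  7 = 7*1 + 0, so a_3 = 7.
The remainder reaches 0 after 4 divisions, so the expansion has 4 partial quotients, read off in order.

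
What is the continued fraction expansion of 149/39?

Run the Euclidean algorithm on 149 and 39; the successive quotients are the partial quotients a_0, a_1, ... (each step inverts the fractional part left over by the previous one):
  149 = 3*39 + 32, so a_0 = 3.
  39 = 1*32 + 7, so a_1 = 1.
  32 = 4*7 + 4, so a_2 = 4.
  7 = 1*4 + 3, so a_3 = 1.
  4 = 1*3 + 1, so a_4 = 1.
  3 = 3*1 + 0, so a_5 = 3.
The remainder reaches 0 after 6 divisions, so the expansion has 6 partial quotients, read off in order.

[3; 1, 4, 1, 1, 3]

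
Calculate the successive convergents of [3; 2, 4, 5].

Using the convergent recurrence p_i = a_i*p_{i-1} + p_{i-2}, q_i = a_i*q_{i-1} + q_{i-2} with p_{-2}=0, p_{-1}=1, q_{-2}=1, q_{-1}=0:
  i=0: a_0=3, p_0 = 3*1 + 0 = 3, q_0 = 3*0 + 1 = 1.
  i=1: a_1=2, p_1 = 2*3 + 1 = 7, q_1 = 2*1 + 0 = 2.
  i=2: a_2=4, p_2 = 4*7 + 3 = 31, q_2 = 4*2 + 1 = 9.
  i=3: a_3=5, p_3 = 5*31 + 7 = 162, q_3 = 5*9 + 2 = 47.

3/1, 7/2, 31/9, 162/47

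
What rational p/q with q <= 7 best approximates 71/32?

Expand x = 71/32 as a continued fraction with the Euclidean algorithm:
  71 = 2*32 + 7, so a_0 = 2.
  32 = 4*7 + 4, so a_1 = 4.
  7 = 1*4 + 3, so a_2 = 1.
  4 = 1*3 + 1, so a_3 = 1.
  3 = 3*1 + 0, so a_4 = 3.
so x = [2; 4, 1, 1, 3].
Convergents (p_i = a_i*p_{i-1} + p_{i-2}, q_i = a_i*q_{i-1} + q_{i-2} with p_{-2}=0, p_{-1}=1, q_{-2}=1, q_{-1}=0), until the denominator exceeds 7:
  i=0: a_0=2, p_0 = 2*1 + 0 = 2, q_0 = 2*0 + 1 = 1.
  i=1: a_1=4, p_1 = 4*2 + 1 = 9, q_1 = 4*1 + 0 = 4.
  i=2: a_2=1, p_2 = 1*9 + 2 = 11, q_2 = 1*4 + 1 = 5.
  i=3: a_3=1, p_3 = 1*11 + 9 = 20, q_3 = 1*5 + 4 = 9.
q_3 = 9 > 7, so the last convergent with denominator <= 7 is p_2/q_2 = 11/5.
The closest fraction with denominator <= 7 is either p_2/q_2 or the intermediate fraction (k*p_2 + p_1)/(k*q_2 + q_1) with the largest k >= 1 whose denominator stays <= 7; these approach x as k grows, and every other convergent or intermediate fraction in range is farther away.
Largest k: floor((7 - q_1)/q_2) = floor((7 - 4)/5) = 0.
Since k = 0, no intermediate fraction beyond p_2/q_2 has denominator <= 7, so the convergent 11/5 is the closest (its error is |71*5 - 11*32|/(32*5) = 3/160).

11/5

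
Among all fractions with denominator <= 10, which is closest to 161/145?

Expand x = 161/145 as a continued fraction with the Euclidean algorithm:
  161 = 1*145 + 16, so a_0 = 1.
  145 = 9*16 + 1, so a_1 = 9.
  16 = 16*1 + 0, so a_2 = 16.
so x = [1; 9, 16].
Convergents (p_i = a_i*p_{i-1} + p_{i-2}, q_i = a_i*q_{i-1} + q_{i-2} with p_{-2}=0, p_{-1}=1, q_{-2}=1, q_{-1}=0), until the denominator exceeds 10:
  i=0: a_0=1, p_0 = 1*1 + 0 = 1, q_0 = 1*0 + 1 = 1.
  i=1: a_1=9, p_1 = 9*1 + 1 = 10, q_1 = 9*1 + 0 = 9.
  i=2: a_2=16, p_2 = 16*10 + 1 = 161, q_2 = 16*9 + 1 = 145.
q_2 = 145 > 10, so the last convergent with denominator <= 10 is p_1/q_1 = 10/9.
The closest fraction with denominator <= 10 is either p_1/q_1 or the intermediate fraction (k*p_1 + p_0)/(k*q_1 + q_0) with the largest k >= 1 whose denominator stays <= 10; these approach x as k grows, and every other convergent or intermediate fraction in range is farther away.
Largest k: floor((10 - q_0)/q_1) = floor((10 - 1)/9) = 1.
That gives (1*10 + 1)/(1*9 + 1) = 11/10.
Compare the errors: |x - 10/9| = |161*9 - 10*145|/(145*9) = 1/1305, and |x - 11/10| = |161*10 - 11*145|/(145*10) = 15/1450.
Cross-multiplying, 1*1450 = 1450 < 19575 = 15*1305, so 1/1305 is smaller: the convergent 10/9 is closer to x than 11/10.

10/9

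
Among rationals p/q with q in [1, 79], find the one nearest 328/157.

Expand x = 328/157 as a continued fraction with the Euclidean algorithm:
  328 = 2*157 + 14, so a_0 = 2.
  157 = 11*14 + 3, so a_1 = 11.
  14 = 4*3 + 2, so a_2 = 4.
  3 = 1*2 + 1, so a_3 = 1.
  2 = 2*1 + 0, so a_4 = 2.
so x = [2; 11, 4, 1, 2].
Convergents (p_i = a_i*p_{i-1} + p_{i-2}, q_i = a_i*q_{i-1} + q_{i-2} with p_{-2}=0, p_{-1}=1, q_{-2}=1, q_{-1}=0), until the denominator exceeds 79:
  i=0: a_0=2, p_0 = 2*1 + 0 = 2, q_0 = 2*0 + 1 = 1.
  i=1: a_1=11, p_1 = 11*2 + 1 = 23, q_1 = 11*1 + 0 = 11.
  i=2: a_2=4, p_2 = 4*23 + 2 = 94, q_2 = 4*11 + 1 = 45.
  i=3: a_3=1, p_3 = 1*94 + 23 = 117, q_3 = 1*45 + 11 = 56.
  i=4: a_4=2, p_4 = 2*117 + 94 = 328, q_4 = 2*56 + 45 = 157.
q_4 = 157 > 79, so the last convergent with denominator <= 79 is p_3/q_3 = 117/56.
The closest fraction with denominator <= 79 is either p_3/q_3 or the intermediate fraction (k*p_3 + p_2)/(k*q_3 + q_2) with the largest k >= 1 whose denominator stays <= 79; these approach x as k grows, and every other convergent or intermediate fraction in range is farther away.
Largest k: floor((79 - q_2)/q_3) = floor((79 - 45)/56) = 0.
Since k = 0, no intermediate fraction beyond p_3/q_3 has denominator <= 79, so the convergent 117/56 is the closest (its error is |328*56 - 117*157|/(157*56) = 1/8792).

117/56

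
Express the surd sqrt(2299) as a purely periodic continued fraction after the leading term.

Write x_i = (sqrt(2299) + m_i)/d_i with (m_0, d_0) = (0, 1). a_0 = floor(sqrt(2299)) = 47, since 47^2 = 2209 <= 2299 < 2304 = 48^2.
Iterate m_{i+1} = d_i*a_i - m_i, d_{i+1} = (2299 - m_{i+1}^2)/d_i, a_{i+1} = floor((a_0 + m_{i+1})/d_{i+1}):
  m_1 = 1*47 - 0 = 47, d_1 = (2299 - 47^2)/1 = 90/1 = 90, a_1 = floor((47 + 47)/90) = 1.
  m_2 = 90*1 - 47 = 43, d_2 = (2299 - 43^2)/90 = 450/90 = 5, a_2 = floor((47 + 43)/5) = 18.
  m_3 = 5*18 - 43 = 47, d_3 = (2299 - 47^2)/5 = 90/5 = 18, a_3 = floor((47 + 47)/18) = 5.
  m_4 = 18*5 - 47 = 43, d_4 = (2299 - 43^2)/18 = 450/18 = 25, a_4 = floor((47 + 43)/25) = 3.
  m_5 = 25*3 - 43 = 32, d_5 = (2299 - 32^2)/25 = 1275/25 = 51, a_5 = floor((47 + 32)/51) = 1.
  m_6 = 51*1 - 32 = 19, d_6 = (2299 - 19^2)/51 = 1938/51 = 38, a_6 = floor((47 + 19)/38) = 1.
  m_7 = 38*1 - 19 = 19, d_7 = (2299 - 19^2)/38 = 1938/38 = 51, a_7 = floor((47 + 19)/51) = 1.
  m_8 = 51*1 - 19 = 32, d_8 = (2299 - 32^2)/51 = 1275/51 = 25, a_8 = floor((47 + 32)/25) = 3.
  m_9 = 25*3 - 32 = 43, d_9 = (2299 - 43^2)/25 = 450/25 = 18, a_9 = floor((47 + 43)/18) = 5.
  m_10 = 18*5 - 43 = 47, d_10 = (2299 - 47^2)/18 = 90/18 = 5, a_10 = floor((47 + 47)/5) = 18.
  m_11 = 5*18 - 47 = 43, d_11 = (2299 - 43^2)/5 = 450/5 = 90, a_11 = floor((47 + 43)/90) = 1.
  m_12 = 90*1 - 43 = 47, d_12 = (2299 - 47^2)/90 = 90/90 = 1, a_12 = floor((47 + 47)/1) = 94.
  m_13 = 1*94 - 47 = 47, d_13 = (2299 - 47^2)/1 = 90/1 = 90: (m_13, d_13) = (m_1, d_1) = (47, 90), so from here the quotients repeat a_1, ..., a_12; the period length is 12.
Hence the expansion of sqrt(2299) is a_0 = 47 followed by the repeating block 1, 18, 5, 3, 1, 1, 1, 3, 5, 18, 1, 94 (period 12).

[47; (1, 18, 5, 3, 1, 1, 1, 3, 5, 18, 1, 94)]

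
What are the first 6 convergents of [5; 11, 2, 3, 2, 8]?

Using the convergent recurrence p_i = a_i*p_{i-1} + p_{i-2}, q_i = a_i*q_{i-1} + q_{i-2} with p_{-2}=0, p_{-1}=1, q_{-2}=1, q_{-1}=0:
  i=0: a_0=5, p_0 = 5*1 + 0 = 5, q_0 = 5*0 + 1 = 1.
  i=1: a_1=11, p_1 = 11*5 + 1 = 56, q_1 = 11*1 + 0 = 11.
  i=2: a_2=2, p_2 = 2*56 + 5 = 117, q_2 = 2*11 + 1 = 23.
  i=3: a_3=3, p_3 = 3*117 + 56 = 407, q_3 = 3*23 + 11 = 80.
  i=4: a_4=2, p_4 = 2*407 + 117 = 931, q_4 = 2*80 + 23 = 183.
  i=5: a_5=8, p_5 = 8*931 + 407 = 7855, q_5 = 8*183 + 80 = 1544.

5/1, 56/11, 117/23, 407/80, 931/183, 7855/1544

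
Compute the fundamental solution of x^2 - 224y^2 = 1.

(x, y) = (15, 1)

First expand sqrt(224) as a continued fraction. With x_i = (sqrt(224) + m_i)/d_i and (m_0, d_0) = (0, 1): a_0 = floor(sqrt(224)) = 14, since 14^2 = 196 <= 224 < 225 = 15^2.
Iterate m_{i+1} = d_i*a_i - m_i, d_{i+1} = (224 - m_{i+1}^2)/d_i, a_{i+1} = floor((a_0 + m_{i+1})/d_{i+1}):
  m_1 = 1*14 - 0 = 14, d_1 = (224 - 14^2)/1 = 28/1 = 28, a_1 = floor((14 + 14)/28) = 1.
  m_2 = 28*1 - 14 = 14, d_2 = (224 - 14^2)/28 = 28/28 = 1, a_2 = floor((14 + 14)/1) = 28.
  m_3 = 1*28 - 14 = 14, d_3 = (224 - 14^2)/1 = 28/1 = 28: (m_3, d_3) = (m_1, d_1) = (14, 28), so from here the quotients repeat a_1, a_2; the period length is 2.
So sqrt(224) = [14; (1, 28)] with period length k = 2.
k is even, so the fundamental solution of x^2 - 224y^2 = 1 is (p_{k-1}, q_{k-1}) = (p_1, q_1); compute convergents through index 1.
Convergents (p_i = a_i*p_{i-1} + p_{i-2}, q_i = a_i*q_{i-1} + q_{i-2} with p_{-2}=0, p_{-1}=1, q_{-2}=1, q_{-1}=0):
  i=0: a_0=14, p_0 = 14*1 + 0 = 14, q_0 = 14*0 + 1 = 1.
  i=1: a_1=1, p_1 = 1*14 + 1 = 15, q_1 = 1*1 + 0 = 1.
Check: 15^2 - 224*1^2 = 225 - 224 = 1, so (x, y) = (15, 1) solves the equation, and by the theorem it is the least positive solution.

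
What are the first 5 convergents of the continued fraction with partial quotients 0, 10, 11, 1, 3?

Using the convergent recurrence p_i = a_i*p_{i-1} + p_{i-2}, q_i = a_i*q_{i-1} + q_{i-2} with p_{-2}=0, p_{-1}=1, q_{-2}=1, q_{-1}=0:
  i=0: a_0=0, p_0 = 0*1 + 0 = 0, q_0 = 0*0 + 1 = 1.
  i=1: a_1=10, p_1 = 10*0 + 1 = 1, q_1 = 10*1 + 0 = 10.
  i=2: a_2=11, p_2 = 11*1 + 0 = 11, q_2 = 11*10 + 1 = 111.
  i=3: a_3=1, p_3 = 1*11 + 1 = 12, q_3 = 1*111 + 10 = 121.
  i=4: a_4=3, p_4 = 3*12 + 11 = 47, q_4 = 3*121 + 111 = 474.

0/1, 1/10, 11/111, 12/121, 47/474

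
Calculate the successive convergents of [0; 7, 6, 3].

0/1, 1/7, 6/43, 19/136

Using the convergent recurrence p_i = a_i*p_{i-1} + p_{i-2}, q_i = a_i*q_{i-1} + q_{i-2} with p_{-2}=0, p_{-1}=1, q_{-2}=1, q_{-1}=0:
  i=0: a_0=0, p_0 = 0*1 + 0 = 0, q_0 = 0*0 + 1 = 1.
  i=1: a_1=7, p_1 = 7*0 + 1 = 1, q_1 = 7*1 + 0 = 7.
  i=2: a_2=6, p_2 = 6*1 + 0 = 6, q_2 = 6*7 + 1 = 43.
  i=3: a_3=3, p_3 = 3*6 + 1 = 19, q_3 = 3*43 + 7 = 136.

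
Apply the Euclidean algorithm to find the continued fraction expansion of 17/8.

[2; 8]

Run the Euclidean algorithm on 17 and 8; the successive quotients are the partial quotients a_0, a_1, ... (each step inverts the fractional part left over by the previous one):
  17 = 2*8 + 1, so a_0 = 2.
  8 = 8*1 + 0, so a_1 = 8.
The remainder reaches 0 after 2 divisions, so the expansion has 2 partial quotients, read off in order.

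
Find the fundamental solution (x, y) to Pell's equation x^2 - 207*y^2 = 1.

(x, y) = (1151, 80)

First expand sqrt(207) as a continued fraction. With x_i = (sqrt(207) + m_i)/d_i and (m_0, d_0) = (0, 1): a_0 = floor(sqrt(207)) = 14, since 14^2 = 196 <= 207 < 225 = 15^2.
Iterate m_{i+1} = d_i*a_i - m_i, d_{i+1} = (207 - m_{i+1}^2)/d_i, a_{i+1} = floor((a_0 + m_{i+1})/d_{i+1}):
  m_1 = 1*14 - 0 = 14, d_1 = (207 - 14^2)/1 = 11/1 = 11, a_1 = floor((14 + 14)/11) = 2.
  m_2 = 11*2 - 14 = 8, d_2 = (207 - 8^2)/11 = 143/11 = 13, a_2 = floor((14 + 8)/13) = 1.
  m_3 = 13*1 - 8 = 5, d_3 = (207 - 5^2)/13 = 182/13 = 14, a_3 = floor((14 + 5)/14) = 1.
  m_4 = 14*1 - 5 = 9, d_4 = (207 - 9^2)/14 = 126/14 = 9, a_4 = floor((14 + 9)/9) = 2.
  m_5 = 9*2 - 9 = 9, d_5 = (207 - 9^2)/9 = 126/9 = 14, a_5 = floor((14 + 9)/14) = 1.
  m_6 = 14*1 - 9 = 5, d_6 = (207 - 5^2)/14 = 182/14 = 13, a_6 = floor((14 + 5)/13) = 1.
  m_7 = 13*1 - 5 = 8, d_7 = (207 - 8^2)/13 = 143/13 = 11, a_7 = floor((14 + 8)/11) = 2.
  m_8 = 11*2 - 8 = 14, d_8 = (207 - 14^2)/11 = 11/11 = 1, a_8 = floor((14 + 14)/1) = 28.
  m_9 = 1*28 - 14 = 14, d_9 = (207 - 14^2)/1 = 11/1 = 11: (m_9, d_9) = (m_1, d_1) = (14, 11), so from here the quotients repeat a_1, ..., a_8; the period length is 8.
So sqrt(207) = [14; (2, 1, 1, 2, 1, 1, 2, 28)] with period length k = 8.
k is even, so the fundamental solution of x^2 - 207y^2 = 1 is (p_{k-1}, q_{k-1}) = (p_7, q_7); compute convergents through index 7.
Convergents (p_i = a_i*p_{i-1} + p_{i-2}, q_i = a_i*q_{i-1} + q_{i-2} with p_{-2}=0, p_{-1}=1, q_{-2}=1, q_{-1}=0):
  i=0: a_0=14, p_0 = 14*1 + 0 = 14, q_0 = 14*0 + 1 = 1.
  i=1: a_1=2, p_1 = 2*14 + 1 = 29, q_1 = 2*1 + 0 = 2.
  i=2: a_2=1, p_2 = 1*29 + 14 = 43, q_2 = 1*2 + 1 = 3.
  i=3: a_3=1, p_3 = 1*43 + 29 = 72, q_3 = 1*3 + 2 = 5.
  i=4: a_4=2, p_4 = 2*72 + 43 = 187, q_4 = 2*5 + 3 = 13.
  i=5: a_5=1, p_5 = 1*187 + 72 = 259, q_5 = 1*13 + 5 = 18.
  i=6: a_6=1, p_6 = 1*259 + 187 = 446, q_6 = 1*18 + 13 = 31.
  i=7: a_7=2, p_7 = 2*446 + 259 = 1151, q_7 = 2*31 + 18 = 80.
Check: 1151^2 - 207*80^2 = 1324801 - 1324800 = 1, so (x, y) = (1151, 80) solves the equation, and by the theorem it is the least positive solution.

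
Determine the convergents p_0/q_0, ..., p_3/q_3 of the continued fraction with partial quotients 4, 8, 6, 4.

Using the convergent recurrence p_i = a_i*p_{i-1} + p_{i-2}, q_i = a_i*q_{i-1} + q_{i-2} with p_{-2}=0, p_{-1}=1, q_{-2}=1, q_{-1}=0:
  i=0: a_0=4, p_0 = 4*1 + 0 = 4, q_0 = 4*0 + 1 = 1.
  i=1: a_1=8, p_1 = 8*4 + 1 = 33, q_1 = 8*1 + 0 = 8.
  i=2: a_2=6, p_2 = 6*33 + 4 = 202, q_2 = 6*8 + 1 = 49.
  i=3: a_3=4, p_3 = 4*202 + 33 = 841, q_3 = 4*49 + 8 = 204.

4/1, 33/8, 202/49, 841/204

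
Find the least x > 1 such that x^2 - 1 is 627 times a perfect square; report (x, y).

(x, y) = (626, 25)

First expand sqrt(627) as a continued fraction. With x_i = (sqrt(627) + m_i)/d_i and (m_0, d_0) = (0, 1): a_0 = floor(sqrt(627)) = 25, since 25^2 = 625 <= 627 < 676 = 26^2.
Iterate m_{i+1} = d_i*a_i - m_i, d_{i+1} = (627 - m_{i+1}^2)/d_i, a_{i+1} = floor((a_0 + m_{i+1})/d_{i+1}):
  m_1 = 1*25 - 0 = 25, d_1 = (627 - 25^2)/1 = 2/1 = 2, a_1 = floor((25 + 25)/2) = 25.
  m_2 = 2*25 - 25 = 25, d_2 = (627 - 25^2)/2 = 2/2 = 1, a_2 = floor((25 + 25)/1) = 50.
  m_3 = 1*50 - 25 = 25, d_3 = (627 - 25^2)/1 = 2/1 = 2: (m_3, d_3) = (m_1, d_1) = (25, 2), so from here the quotients repeat a_1, a_2; the period length is 2.
So sqrt(627) = [25; (25, 50)] with period length k = 2.
k is even, so the fundamental solution of x^2 - 627y^2 = 1 is (p_{k-1}, q_{k-1}) = (p_1, q_1); compute convergents through index 1.
Convergents (p_i = a_i*p_{i-1} + p_{i-2}, q_i = a_i*q_{i-1} + q_{i-2} with p_{-2}=0, p_{-1}=1, q_{-2}=1, q_{-1}=0):
  i=0: a_0=25, p_0 = 25*1 + 0 = 25, q_0 = 25*0 + 1 = 1.
  i=1: a_1=25, p_1 = 25*25 + 1 = 626, q_1 = 25*1 + 0 = 25.
Check: 626^2 - 627*25^2 = 391876 - 391875 = 1, so (x, y) = (626, 25) solves the equation, and by the theorem it is the least positive solution.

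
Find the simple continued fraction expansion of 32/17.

Run the Euclidean algorithm on 32 and 17; the successive quotients are the partial quotients a_0, a_1, ... (each step inverts the fractional part left over by the previous one):
  32 = 1*17 + 15, so a_0 = 1.
  17 = 1*15 + 2, so a_1 = 1.
  15 = 7*2 + 1, so a_2 = 7.
  2 = 2*1 + 0, so a_3 = 2.
The remainder reaches 0 after 4 divisions, so the expansion has 4 partial quotients, read off in order.

[1; 1, 7, 2]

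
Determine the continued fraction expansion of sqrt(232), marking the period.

Write x_i = (sqrt(232) + m_i)/d_i with (m_0, d_0) = (0, 1). a_0 = floor(sqrt(232)) = 15, since 15^2 = 225 <= 232 < 256 = 16^2.
Iterate m_{i+1} = d_i*a_i - m_i, d_{i+1} = (232 - m_{i+1}^2)/d_i, a_{i+1} = floor((a_0 + m_{i+1})/d_{i+1}):
  m_1 = 1*15 - 0 = 15, d_1 = (232 - 15^2)/1 = 7/1 = 7, a_1 = floor((15 + 15)/7) = 4.
  m_2 = 7*4 - 15 = 13, d_2 = (232 - 13^2)/7 = 63/7 = 9, a_2 = floor((15 + 13)/9) = 3.
  m_3 = 9*3 - 13 = 14, d_3 = (232 - 14^2)/9 = 36/9 = 4, a_3 = floor((15 + 14)/4) = 7.
  m_4 = 4*7 - 14 = 14, d_4 = (232 - 14^2)/4 = 36/4 = 9, a_4 = floor((15 + 14)/9) = 3.
  m_5 = 9*3 - 14 = 13, d_5 = (232 - 13^2)/9 = 63/9 = 7, a_5 = floor((15 + 13)/7) = 4.
  m_6 = 7*4 - 13 = 15, d_6 = (232 - 15^2)/7 = 7/7 = 1, a_6 = floor((15 + 15)/1) = 30.
  m_7 = 1*30 - 15 = 15, d_7 = (232 - 15^2)/1 = 7/1 = 7: (m_7, d_7) = (m_1, d_1) = (15, 7), so from here the quotients repeat a_1, ..., a_6; the period length is 6.
Hence the expansion of sqrt(232) is a_0 = 15 followed by the repeating block 4, 3, 7, 3, 4, 30 (period 6).

[15; (4, 3, 7, 3, 4, 30)]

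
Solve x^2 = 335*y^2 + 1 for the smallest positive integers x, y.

First expand sqrt(335) as a continued fraction. With x_i = (sqrt(335) + m_i)/d_i and (m_0, d_0) = (0, 1): a_0 = floor(sqrt(335)) = 18, since 18^2 = 324 <= 335 < 361 = 19^2.
Iterate m_{i+1} = d_i*a_i - m_i, d_{i+1} = (335 - m_{i+1}^2)/d_i, a_{i+1} = floor((a_0 + m_{i+1})/d_{i+1}):
  m_1 = 1*18 - 0 = 18, d_1 = (335 - 18^2)/1 = 11/1 = 11, a_1 = floor((18 + 18)/11) = 3.
  m_2 = 11*3 - 18 = 15, d_2 = (335 - 15^2)/11 = 110/11 = 10, a_2 = floor((18 + 15)/10) = 3.
  m_3 = 10*3 - 15 = 15, d_3 = (335 - 15^2)/10 = 110/10 = 11, a_3 = floor((18 + 15)/11) = 3.
  m_4 = 11*3 - 15 = 18, d_4 = (335 - 18^2)/11 = 11/11 = 1, a_4 = floor((18 + 18)/1) = 36.
  m_5 = 1*36 - 18 = 18, d_5 = (335 - 18^2)/1 = 11/1 = 11: (m_5, d_5) = (m_1, d_1) = (18, 11), so from here the quotients repeat a_1, ..., a_4; the period length is 4.
So sqrt(335) = [18; (3, 3, 3, 36)] with period length k = 4.
k is even, so the fundamental solution of x^2 - 335y^2 = 1 is (p_{k-1}, q_{k-1}) = (p_3, q_3); compute convergents through index 3.
Convergents (p_i = a_i*p_{i-1} + p_{i-2}, q_i = a_i*q_{i-1} + q_{i-2} with p_{-2}=0, p_{-1}=1, q_{-2}=1, q_{-1}=0):
  i=0: a_0=18, p_0 = 18*1 + 0 = 18, q_0 = 18*0 + 1 = 1.
  i=1: a_1=3, p_1 = 3*18 + 1 = 55, q_1 = 3*1 + 0 = 3.
  i=2: a_2=3, p_2 = 3*55 + 18 = 183, q_2 = 3*3 + 1 = 10.
  i=3: a_3=3, p_3 = 3*183 + 55 = 604, q_3 = 3*10 + 3 = 33.
Check: 604^2 - 335*33^2 = 364816 - 364815 = 1, so (x, y) = (604, 33) solves the equation, and by the theorem it is the least positive solution.

(x, y) = (604, 33)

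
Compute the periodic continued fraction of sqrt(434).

[20; (1, 4, 1, 40)]

Write x_i = (sqrt(434) + m_i)/d_i with (m_0, d_0) = (0, 1). a_0 = floor(sqrt(434)) = 20, since 20^2 = 400 <= 434 < 441 = 21^2.
Iterate m_{i+1} = d_i*a_i - m_i, d_{i+1} = (434 - m_{i+1}^2)/d_i, a_{i+1} = floor((a_0 + m_{i+1})/d_{i+1}):
  m_1 = 1*20 - 0 = 20, d_1 = (434 - 20^2)/1 = 34/1 = 34, a_1 = floor((20 + 20)/34) = 1.
  m_2 = 34*1 - 20 = 14, d_2 = (434 - 14^2)/34 = 238/34 = 7, a_2 = floor((20 + 14)/7) = 4.
  m_3 = 7*4 - 14 = 14, d_3 = (434 - 14^2)/7 = 238/7 = 34, a_3 = floor((20 + 14)/34) = 1.
  m_4 = 34*1 - 14 = 20, d_4 = (434 - 20^2)/34 = 34/34 = 1, a_4 = floor((20 + 20)/1) = 40.
  m_5 = 1*40 - 20 = 20, d_5 = (434 - 20^2)/1 = 34/1 = 34: (m_5, d_5) = (m_1, d_1) = (20, 34), so from here the quotients repeat a_1, ..., a_4; the period length is 4.
Hence the expansion of sqrt(434) is a_0 = 20 followed by the repeating block 1, 4, 1, 40 (period 4).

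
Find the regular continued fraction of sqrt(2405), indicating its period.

Write x_i = (sqrt(2405) + m_i)/d_i with (m_0, d_0) = (0, 1). a_0 = floor(sqrt(2405)) = 49, since 49^2 = 2401 <= 2405 < 2500 = 50^2.
Iterate m_{i+1} = d_i*a_i - m_i, d_{i+1} = (2405 - m_{i+1}^2)/d_i, a_{i+1} = floor((a_0 + m_{i+1})/d_{i+1}):
  m_1 = 1*49 - 0 = 49, d_1 = (2405 - 49^2)/1 = 4/1 = 4, a_1 = floor((49 + 49)/4) = 24.
  m_2 = 4*24 - 49 = 47, d_2 = (2405 - 47^2)/4 = 196/4 = 49, a_2 = floor((49 + 47)/49) = 1.
  m_3 = 49*1 - 47 = 2, d_3 = (2405 - 2^2)/49 = 2401/49 = 49, a_3 = floor((49 + 2)/49) = 1.
  m_4 = 49*1 - 2 = 47, d_4 = (2405 - 47^2)/49 = 196/49 = 4, a_4 = floor((49 + 47)/4) = 24.
  m_5 = 4*24 - 47 = 49, d_5 = (2405 - 49^2)/4 = 4/4 = 1, a_5 = floor((49 + 49)/1) = 98.
  m_6 = 1*98 - 49 = 49, d_6 = (2405 - 49^2)/1 = 4/1 = 4: (m_6, d_6) = (m_1, d_1) = (49, 4), so from here the quotients repeat a_1, ..., a_5; the period length is 5.
Hence the expansion of sqrt(2405) is a_0 = 49 followed by the repeating block 24, 1, 1, 24, 98 (period 5).

[49; (24, 1, 1, 24, 98)]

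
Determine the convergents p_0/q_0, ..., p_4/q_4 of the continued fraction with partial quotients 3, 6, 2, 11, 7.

Using the convergent recurrence p_i = a_i*p_{i-1} + p_{i-2}, q_i = a_i*q_{i-1} + q_{i-2} with p_{-2}=0, p_{-1}=1, q_{-2}=1, q_{-1}=0:
  i=0: a_0=3, p_0 = 3*1 + 0 = 3, q_0 = 3*0 + 1 = 1.
  i=1: a_1=6, p_1 = 6*3 + 1 = 19, q_1 = 6*1 + 0 = 6.
  i=2: a_2=2, p_2 = 2*19 + 3 = 41, q_2 = 2*6 + 1 = 13.
  i=3: a_3=11, p_3 = 11*41 + 19 = 470, q_3 = 11*13 + 6 = 149.
  i=4: a_4=7, p_4 = 7*470 + 41 = 3331, q_4 = 7*149 + 13 = 1056.

3/1, 19/6, 41/13, 470/149, 3331/1056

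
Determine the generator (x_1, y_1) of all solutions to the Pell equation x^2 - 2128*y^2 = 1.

(x, y) = (2588599, 56115)

First expand sqrt(2128) as a continued fraction. With x_i = (sqrt(2128) + m_i)/d_i and (m_0, d_0) = (0, 1): a_0 = floor(sqrt(2128)) = 46, since 46^2 = 2116 <= 2128 < 2209 = 47^2.
Iterate m_{i+1} = d_i*a_i - m_i, d_{i+1} = (2128 - m_{i+1}^2)/d_i, a_{i+1} = floor((a_0 + m_{i+1})/d_{i+1}):
  m_1 = 1*46 - 0 = 46, d_1 = (2128 - 46^2)/1 = 12/1 = 12, a_1 = floor((46 + 46)/12) = 7.
  m_2 = 12*7 - 46 = 38, d_2 = (2128 - 38^2)/12 = 684/12 = 57, a_2 = floor((46 + 38)/57) = 1.
  m_3 = 57*1 - 38 = 19, d_3 = (2128 - 19^2)/57 = 1767/57 = 31, a_3 = floor((46 + 19)/31) = 2.
  m_4 = 31*2 - 19 = 43, d_4 = (2128 - 43^2)/31 = 279/31 = 9, a_4 = floor((46 + 43)/9) = 9.
  m_5 = 9*9 - 43 = 38, d_5 = (2128 - 38^2)/9 = 684/9 = 76, a_5 = floor((46 + 38)/76) = 1.
  m_6 = 76*1 - 38 = 38, d_6 = (2128 - 38^2)/76 = 684/76 = 9, a_6 = floor((46 + 38)/9) = 9.
  m_7 = 9*9 - 38 = 43, d_7 = (2128 - 43^2)/9 = 279/9 = 31, a_7 = floor((46 + 43)/31) = 2.
  m_8 = 31*2 - 43 = 19, d_8 = (2128 - 19^2)/31 = 1767/31 = 57, a_8 = floor((46 + 19)/57) = 1.
  m_9 = 57*1 - 19 = 38, d_9 = (2128 - 38^2)/57 = 684/57 = 12, a_9 = floor((46 + 38)/12) = 7.
  m_10 = 12*7 - 38 = 46, d_10 = (2128 - 46^2)/12 = 12/12 = 1, a_10 = floor((46 + 46)/1) = 92.
  m_11 = 1*92 - 46 = 46, d_11 = (2128 - 46^2)/1 = 12/1 = 12: (m_11, d_11) = (m_1, d_1) = (46, 12), so from here the quotients repeat a_1, ..., a_10; the period length is 10.
So sqrt(2128) = [46; (7, 1, 2, 9, 1, 9, 2, 1, 7, 92)] with period length k = 10.
k is even, so the fundamental solution of x^2 - 2128y^2 = 1 is (p_{k-1}, q_{k-1}) = (p_9, q_9); compute convergents through index 9.
Convergents (p_i = a_i*p_{i-1} + p_{i-2}, q_i = a_i*q_{i-1} + q_{i-2} with p_{-2}=0, p_{-1}=1, q_{-2}=1, q_{-1}=0):
  i=0: a_0=46, p_0 = 46*1 + 0 = 46, q_0 = 46*0 + 1 = 1.
  i=1: a_1=7, p_1 = 7*46 + 1 = 323, q_1 = 7*1 + 0 = 7.
  i=2: a_2=1, p_2 = 1*323 + 46 = 369, q_2 = 1*7 + 1 = 8.
  i=3: a_3=2, p_3 = 2*369 + 323 = 1061, q_3 = 2*8 + 7 = 23.
  i=4: a_4=9, p_4 = 9*1061 + 369 = 9918, q_4 = 9*23 + 8 = 215.
  i=5: a_5=1, p_5 = 1*9918 + 1061 = 10979, q_5 = 1*215 + 23 = 238.
  i=6: a_6=9, p_6 = 9*10979 + 9918 = 108729, q_6 = 9*238 + 215 = 2357.
  i=7: a_7=2, p_7 = 2*108729 + 10979 = 228437, q_7 = 2*2357 + 238 = 4952.
  i=8: a_8=1, p_8 = 1*228437 + 108729 = 337166, q_8 = 1*4952 + 2357 = 7309.
  i=9: a_9=7, p_9 = 7*337166 + 228437 = 2588599, q_9 = 7*7309 + 4952 = 56115.
Check: 2588599^2 - 2128*56115^2 = 6700844782801 - 6700844782800 = 1, so (x, y) = (2588599, 56115) solves the equation, and by the theorem it is the least positive solution.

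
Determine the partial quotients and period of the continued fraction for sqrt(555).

Write x_i = (sqrt(555) + m_i)/d_i with (m_0, d_0) = (0, 1). a_0 = floor(sqrt(555)) = 23, since 23^2 = 529 <= 555 < 576 = 24^2.
Iterate m_{i+1} = d_i*a_i - m_i, d_{i+1} = (555 - m_{i+1}^2)/d_i, a_{i+1} = floor((a_0 + m_{i+1})/d_{i+1}):
  m_1 = 1*23 - 0 = 23, d_1 = (555 - 23^2)/1 = 26/1 = 26, a_1 = floor((23 + 23)/26) = 1.
  m_2 = 26*1 - 23 = 3, d_2 = (555 - 3^2)/26 = 546/26 = 21, a_2 = floor((23 + 3)/21) = 1.
  m_3 = 21*1 - 3 = 18, d_3 = (555 - 18^2)/21 = 231/21 = 11, a_3 = floor((23 + 18)/11) = 3.
  m_4 = 11*3 - 18 = 15, d_4 = (555 - 15^2)/11 = 330/11 = 30, a_4 = floor((23 + 15)/30) = 1.
  m_5 = 30*1 - 15 = 15, d_5 = (555 - 15^2)/30 = 330/30 = 11, a_5 = floor((23 + 15)/11) = 3.
  m_6 = 11*3 - 15 = 18, d_6 = (555 - 18^2)/11 = 231/11 = 21, a_6 = floor((23 + 18)/21) = 1.
  m_7 = 21*1 - 18 = 3, d_7 = (555 - 3^2)/21 = 546/21 = 26, a_7 = floor((23 + 3)/26) = 1.
  m_8 = 26*1 - 3 = 23, d_8 = (555 - 23^2)/26 = 26/26 = 1, a_8 = floor((23 + 23)/1) = 46.
  m_9 = 1*46 - 23 = 23, d_9 = (555 - 23^2)/1 = 26/1 = 26: (m_9, d_9) = (m_1, d_1) = (23, 26), so from here the quotients repeat a_1, ..., a_8; the period length is 8.
Hence the expansion of sqrt(555) is a_0 = 23 followed by the repeating block 1, 1, 3, 1, 3, 1, 1, 46 (period 8).

[23; (1, 1, 3, 1, 3, 1, 1, 46)]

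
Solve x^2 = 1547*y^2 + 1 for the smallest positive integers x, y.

(x, y) = (118, 3)

First expand sqrt(1547) as a continued fraction. With x_i = (sqrt(1547) + m_i)/d_i and (m_0, d_0) = (0, 1): a_0 = floor(sqrt(1547)) = 39, since 39^2 = 1521 <= 1547 < 1600 = 40^2.
Iterate m_{i+1} = d_i*a_i - m_i, d_{i+1} = (1547 - m_{i+1}^2)/d_i, a_{i+1} = floor((a_0 + m_{i+1})/d_{i+1}):
  m_1 = 1*39 - 0 = 39, d_1 = (1547 - 39^2)/1 = 26/1 = 26, a_1 = floor((39 + 39)/26) = 3.
  m_2 = 26*3 - 39 = 39, d_2 = (1547 - 39^2)/26 = 26/26 = 1, a_2 = floor((39 + 39)/1) = 78.
  m_3 = 1*78 - 39 = 39, d_3 = (1547 - 39^2)/1 = 26/1 = 26: (m_3, d_3) = (m_1, d_1) = (39, 26), so from here the quotients repeat a_1, a_2; the period length is 2.
So sqrt(1547) = [39; (3, 78)] with period length k = 2.
k is even, so the fundamental solution of x^2 - 1547y^2 = 1 is (p_{k-1}, q_{k-1}) = (p_1, q_1); compute convergents through index 1.
Convergents (p_i = a_i*p_{i-1} + p_{i-2}, q_i = a_i*q_{i-1} + q_{i-2} with p_{-2}=0, p_{-1}=1, q_{-2}=1, q_{-1}=0):
  i=0: a_0=39, p_0 = 39*1 + 0 = 39, q_0 = 39*0 + 1 = 1.
  i=1: a_1=3, p_1 = 3*39 + 1 = 118, q_1 = 3*1 + 0 = 3.
Check: 118^2 - 1547*3^2 = 13924 - 13923 = 1, so (x, y) = (118, 3) solves the equation, and by the theorem it is the least positive solution.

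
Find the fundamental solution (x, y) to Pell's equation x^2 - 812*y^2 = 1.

(x, y) = (57, 2)

First expand sqrt(812) as a continued fraction. With x_i = (sqrt(812) + m_i)/d_i and (m_0, d_0) = (0, 1): a_0 = floor(sqrt(812)) = 28, since 28^2 = 784 <= 812 < 841 = 29^2.
Iterate m_{i+1} = d_i*a_i - m_i, d_{i+1} = (812 - m_{i+1}^2)/d_i, a_{i+1} = floor((a_0 + m_{i+1})/d_{i+1}):
  m_1 = 1*28 - 0 = 28, d_1 = (812 - 28^2)/1 = 28/1 = 28, a_1 = floor((28 + 28)/28) = 2.
  m_2 = 28*2 - 28 = 28, d_2 = (812 - 28^2)/28 = 28/28 = 1, a_2 = floor((28 + 28)/1) = 56.
  m_3 = 1*56 - 28 = 28, d_3 = (812 - 28^2)/1 = 28/1 = 28: (m_3, d_3) = (m_1, d_1) = (28, 28), so from here the quotients repeat a_1, a_2; the period length is 2.
So sqrt(812) = [28; (2, 56)] with period length k = 2.
k is even, so the fundamental solution of x^2 - 812y^2 = 1 is (p_{k-1}, q_{k-1}) = (p_1, q_1); compute convergents through index 1.
Convergents (p_i = a_i*p_{i-1} + p_{i-2}, q_i = a_i*q_{i-1} + q_{i-2} with p_{-2}=0, p_{-1}=1, q_{-2}=1, q_{-1}=0):
  i=0: a_0=28, p_0 = 28*1 + 0 = 28, q_0 = 28*0 + 1 = 1.
  i=1: a_1=2, p_1 = 2*28 + 1 = 57, q_1 = 2*1 + 0 = 2.
Check: 57^2 - 812*2^2 = 3249 - 3248 = 1, so (x, y) = (57, 2) solves the equation, and by the theorem it is the least positive solution.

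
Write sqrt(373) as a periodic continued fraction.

[19; (3, 5, 5, 3, 38)]

Write x_i = (sqrt(373) + m_i)/d_i with (m_0, d_0) = (0, 1). a_0 = floor(sqrt(373)) = 19, since 19^2 = 361 <= 373 < 400 = 20^2.
Iterate m_{i+1} = d_i*a_i - m_i, d_{i+1} = (373 - m_{i+1}^2)/d_i, a_{i+1} = floor((a_0 + m_{i+1})/d_{i+1}):
  m_1 = 1*19 - 0 = 19, d_1 = (373 - 19^2)/1 = 12/1 = 12, a_1 = floor((19 + 19)/12) = 3.
  m_2 = 12*3 - 19 = 17, d_2 = (373 - 17^2)/12 = 84/12 = 7, a_2 = floor((19 + 17)/7) = 5.
  m_3 = 7*5 - 17 = 18, d_3 = (373 - 18^2)/7 = 49/7 = 7, a_3 = floor((19 + 18)/7) = 5.
  m_4 = 7*5 - 18 = 17, d_4 = (373 - 17^2)/7 = 84/7 = 12, a_4 = floor((19 + 17)/12) = 3.
  m_5 = 12*3 - 17 = 19, d_5 = (373 - 19^2)/12 = 12/12 = 1, a_5 = floor((19 + 19)/1) = 38.
  m_6 = 1*38 - 19 = 19, d_6 = (373 - 19^2)/1 = 12/1 = 12: (m_6, d_6) = (m_1, d_1) = (19, 12), so from here the quotients repeat a_1, ..., a_5; the period length is 5.
Hence the expansion of sqrt(373) is a_0 = 19 followed by the repeating block 3, 5, 5, 3, 38 (period 5).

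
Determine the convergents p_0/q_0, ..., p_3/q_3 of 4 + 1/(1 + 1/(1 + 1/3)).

4/1, 5/1, 9/2, 32/7

Using the convergent recurrence p_i = a_i*p_{i-1} + p_{i-2}, q_i = a_i*q_{i-1} + q_{i-2} with p_{-2}=0, p_{-1}=1, q_{-2}=1, q_{-1}=0:
  i=0: a_0=4, p_0 = 4*1 + 0 = 4, q_0 = 4*0 + 1 = 1.
  i=1: a_1=1, p_1 = 1*4 + 1 = 5, q_1 = 1*1 + 0 = 1.
  i=2: a_2=1, p_2 = 1*5 + 4 = 9, q_2 = 1*1 + 1 = 2.
  i=3: a_3=3, p_3 = 3*9 + 5 = 32, q_3 = 3*2 + 1 = 7.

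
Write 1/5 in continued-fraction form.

[0; 5]

Run the Euclidean algorithm on 1 and 5; the successive quotients are the partial quotients a_0, a_1, ... (each step inverts the fractional part left over by the previous one):
  1 = 0*5 + 1, so a_0 = 0.
  5 = 5*1 + 0, so a_1 = 5.
The remainder reaches 0 after 2 divisions, so the expansion has 2 partial quotients, read off in order.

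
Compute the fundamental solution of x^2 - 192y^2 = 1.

First expand sqrt(192) as a continued fraction. With x_i = (sqrt(192) + m_i)/d_i and (m_0, d_0) = (0, 1): a_0 = floor(sqrt(192)) = 13, since 13^2 = 169 <= 192 < 196 = 14^2.
Iterate m_{i+1} = d_i*a_i - m_i, d_{i+1} = (192 - m_{i+1}^2)/d_i, a_{i+1} = floor((a_0 + m_{i+1})/d_{i+1}):
  m_1 = 1*13 - 0 = 13, d_1 = (192 - 13^2)/1 = 23/1 = 23, a_1 = floor((13 + 13)/23) = 1.
  m_2 = 23*1 - 13 = 10, d_2 = (192 - 10^2)/23 = 92/23 = 4, a_2 = floor((13 + 10)/4) = 5.
  m_3 = 4*5 - 10 = 10, d_3 = (192 - 10^2)/4 = 92/4 = 23, a_3 = floor((13 + 10)/23) = 1.
  m_4 = 23*1 - 10 = 13, d_4 = (192 - 13^2)/23 = 23/23 = 1, a_4 = floor((13 + 13)/1) = 26.
  m_5 = 1*26 - 13 = 13, d_5 = (192 - 13^2)/1 = 23/1 = 23: (m_5, d_5) = (m_1, d_1) = (13, 23), so from here the quotients repeat a_1, ..., a_4; the period length is 4.
So sqrt(192) = [13; (1, 5, 1, 26)] with period length k = 4.
k is even, so the fundamental solution of x^2 - 192y^2 = 1 is (p_{k-1}, q_{k-1}) = (p_3, q_3); compute convergents through index 3.
Convergents (p_i = a_i*p_{i-1} + p_{i-2}, q_i = a_i*q_{i-1} + q_{i-2} with p_{-2}=0, p_{-1}=1, q_{-2}=1, q_{-1}=0):
  i=0: a_0=13, p_0 = 13*1 + 0 = 13, q_0 = 13*0 + 1 = 1.
  i=1: a_1=1, p_1 = 1*13 + 1 = 14, q_1 = 1*1 + 0 = 1.
  i=2: a_2=5, p_2 = 5*14 + 13 = 83, q_2 = 5*1 + 1 = 6.
  i=3: a_3=1, p_3 = 1*83 + 14 = 97, q_3 = 1*6 + 1 = 7.
Check: 97^2 - 192*7^2 = 9409 - 9408 = 1, so (x, y) = (97, 7) solves the equation, and by the theorem it is the least positive solution.

(x, y) = (97, 7)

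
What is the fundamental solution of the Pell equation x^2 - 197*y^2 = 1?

First expand sqrt(197) as a continued fraction. With x_i = (sqrt(197) + m_i)/d_i and (m_0, d_0) = (0, 1): a_0 = floor(sqrt(197)) = 14, since 14^2 = 196 <= 197 < 225 = 15^2.
Iterate m_{i+1} = d_i*a_i - m_i, d_{i+1} = (197 - m_{i+1}^2)/d_i, a_{i+1} = floor((a_0 + m_{i+1})/d_{i+1}):
  m_1 = 1*14 - 0 = 14, d_1 = (197 - 14^2)/1 = 1/1 = 1, a_1 = floor((14 + 14)/1) = 28.
  m_2 = 1*28 - 14 = 14, d_2 = (197 - 14^2)/1 = 1/1 = 1: (m_2, d_2) = (m_1, d_1) = (14, 1), so from here the quotient a_1 repeats; the period length is 1.
So sqrt(197) = [14; (28)] with period length k = 1.
k is odd, so (p_{k-1}, q_{k-1}) only solves x^2 - 197y^2 = -1 and the fundamental solution of x^2 - 197y^2 = 1 is (p_{2k-1}, q_{2k-1}) = (p_1, q_1); compute convergents through index 1, running through the period twice.
Convergents (p_i = a_i*p_{i-1} + p_{i-2}, q_i = a_i*q_{i-1} + q_{i-2} with p_{-2}=0, p_{-1}=1, q_{-2}=1, q_{-1}=0):
  i=0: a_0=14, p_0 = 14*1 + 0 = 14, q_0 = 14*0 + 1 = 1.
  i=1: a_1=28, p_1 = 28*14 + 1 = 393, q_1 = 28*1 + 0 = 28.
Indeed p_0^2 - 197*q_0^2 = 196 - 197 = -1, not +1.
Check: 393^2 - 197*28^2 = 154449 - 154448 = 1, so (x, y) = (393, 28) solves the equation, and by the theorem it is the least positive solution.

(x, y) = (393, 28)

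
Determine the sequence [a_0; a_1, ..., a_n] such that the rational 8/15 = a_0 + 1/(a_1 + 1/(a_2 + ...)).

[0; 1, 1, 7]

Run the Euclidean algorithm on 8 and 15; the successive quotients are the partial quotients a_0, a_1, ... (each step inverts the fractional part left over by the previous one):
  8 = 0*15 + 8, so a_0 = 0.
  15 = 1*8 + 7, so a_1 = 1.
  8 = 1*7 + 1, so a_2 = 1.
  7 = 7*1 + 0, so a_3 = 7.
The remainder reaches 0 after 4 divisions, so the expansion has 4 partial quotients, read off in order.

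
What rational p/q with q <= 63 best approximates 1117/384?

Expand x = 1117/384 as a continued fraction with the Euclidean algorithm:
  1117 = 2*384 + 349, so a_0 = 2.
  384 = 1*349 + 35, so a_1 = 1.
  349 = 9*35 + 34, so a_2 = 9.
  35 = 1*34 + 1, so a_3 = 1.
  34 = 34*1 + 0, so a_4 = 34.
so x = [2; 1, 9, 1, 34].
Convergents (p_i = a_i*p_{i-1} + p_{i-2}, q_i = a_i*q_{i-1} + q_{i-2} with p_{-2}=0, p_{-1}=1, q_{-2}=1, q_{-1}=0), until the denominator exceeds 63:
  i=0: a_0=2, p_0 = 2*1 + 0 = 2, q_0 = 2*0 + 1 = 1.
  i=1: a_1=1, p_1 = 1*2 + 1 = 3, q_1 = 1*1 + 0 = 1.
  i=2: a_2=9, p_2 = 9*3 + 2 = 29, q_2 = 9*1 + 1 = 10.
  i=3: a_3=1, p_3 = 1*29 + 3 = 32, q_3 = 1*10 + 1 = 11.
  i=4: a_4=34, p_4 = 34*32 + 29 = 1117, q_4 = 34*11 + 10 = 384.
q_4 = 384 > 63, so the last convergent with denominator <= 63 is p_3/q_3 = 32/11.
The closest fraction with denominator <= 63 is either p_3/q_3 or the intermediate fraction (k*p_3 + p_2)/(k*q_3 + q_2) with the largest k >= 1 whose denominator stays <= 63; these approach x as k grows, and every other convergent or intermediate fraction in range is farther away.
Largest k: floor((63 - q_2)/q_3) = floor((63 - 10)/11) = 4.
That gives (4*32 + 29)/(4*11 + 10) = 157/54.
Compare the errors: |x - 32/11| = |1117*11 - 32*384|/(384*11) = 1/4224, and |x - 157/54| = |1117*54 - 157*384|/(384*54) = 30/20736.
Cross-multiplying, 1*20736 = 20736 < 126720 = 30*4224, so 1/4224 is smaller: the convergent 32/11 is closer to x than 157/54.

32/11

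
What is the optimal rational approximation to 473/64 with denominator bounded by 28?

Expand x = 473/64 as a continued fraction with the Euclidean algorithm:
  473 = 7*64 + 25, so a_0 = 7.
  64 = 2*25 + 14, so a_1 = 2.
  25 = 1*14 + 11, so a_2 = 1.
  14 = 1*11 + 3, so a_3 = 1.
  11 = 3*3 + 2, so a_4 = 3.
  3 = 1*2 + 1, so a_5 = 1.
  2 = 2*1 + 0, so a_6 = 2.
so x = [7; 2, 1, 1, 3, 1, 2].
Convergents (p_i = a_i*p_{i-1} + p_{i-2}, q_i = a_i*q_{i-1} + q_{i-2} with p_{-2}=0, p_{-1}=1, q_{-2}=1, q_{-1}=0), until the denominator exceeds 28:
  i=0: a_0=7, p_0 = 7*1 + 0 = 7, q_0 = 7*0 + 1 = 1.
  i=1: a_1=2, p_1 = 2*7 + 1 = 15, q_1 = 2*1 + 0 = 2.
  i=2: a_2=1, p_2 = 1*15 + 7 = 22, q_2 = 1*2 + 1 = 3.
  i=3: a_3=1, p_3 = 1*22 + 15 = 37, q_3 = 1*3 + 2 = 5.
  i=4: a_4=3, p_4 = 3*37 + 22 = 133, q_4 = 3*5 + 3 = 18.
  i=5: a_5=1, p_5 = 1*133 + 37 = 170, q_5 = 1*18 + 5 = 23.
  i=6: a_6=2, p_6 = 2*170 + 133 = 473, q_6 = 2*23 + 18 = 64.
q_6 = 64 > 28, so the last convergent with denominator <= 28 is p_5/q_5 = 170/23.
The closest fraction with denominator <= 28 is either p_5/q_5 or the intermediate fraction (k*p_5 + p_4)/(k*q_5 + q_4) with the largest k >= 1 whose denominator stays <= 28; these approach x as k grows, and every other convergent or intermediate fraction in range is farther away.
Largest k: floor((28 - q_4)/q_5) = floor((28 - 18)/23) = 0.
Since k = 0, no intermediate fraction beyond p_5/q_5 has denominator <= 28, so the convergent 170/23 is the closest (its error is |473*23 - 170*64|/(64*23) = 1/1472).

170/23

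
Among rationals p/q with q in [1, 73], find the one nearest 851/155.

Expand x = 851/155 as a continued fraction with the Euclidean algorithm:
  851 = 5*155 + 76, so a_0 = 5.
  155 = 2*76 + 3, so a_1 = 2.
  76 = 25*3 + 1, so a_2 = 25.
  3 = 3*1 + 0, so a_3 = 3.
so x = [5; 2, 25, 3].
Convergents (p_i = a_i*p_{i-1} + p_{i-2}, q_i = a_i*q_{i-1} + q_{i-2} with p_{-2}=0, p_{-1}=1, q_{-2}=1, q_{-1}=0), until the denominator exceeds 73:
  i=0: a_0=5, p_0 = 5*1 + 0 = 5, q_0 = 5*0 + 1 = 1.
  i=1: a_1=2, p_1 = 2*5 + 1 = 11, q_1 = 2*1 + 0 = 2.
  i=2: a_2=25, p_2 = 25*11 + 5 = 280, q_2 = 25*2 + 1 = 51.
  i=3: a_3=3, p_3 = 3*280 + 11 = 851, q_3 = 3*51 + 2 = 155.
q_3 = 155 > 73, so the last convergent with denominator <= 73 is p_2/q_2 = 280/51.
The closest fraction with denominator <= 73 is either p_2/q_2 or the intermediate fraction (k*p_2 + p_1)/(k*q_2 + q_1) with the largest k >= 1 whose denominator stays <= 73; these approach x as k grows, and every other convergent or intermediate fraction in range is farther away.
Largest k: floor((73 - q_1)/q_2) = floor((73 - 2)/51) = 1.
That gives (1*280 + 11)/(1*51 + 2) = 291/53.
Compare the errors: |x - 280/51| = |851*51 - 280*155|/(155*51) = 1/7905, and |x - 291/53| = |851*53 - 291*155|/(155*53) = 2/8215.
Cross-multiplying, 1*8215 = 8215 < 15810 = 2*7905, so 1/7905 is smaller: the convergent 280/51 is closer to x than 291/53.

280/51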